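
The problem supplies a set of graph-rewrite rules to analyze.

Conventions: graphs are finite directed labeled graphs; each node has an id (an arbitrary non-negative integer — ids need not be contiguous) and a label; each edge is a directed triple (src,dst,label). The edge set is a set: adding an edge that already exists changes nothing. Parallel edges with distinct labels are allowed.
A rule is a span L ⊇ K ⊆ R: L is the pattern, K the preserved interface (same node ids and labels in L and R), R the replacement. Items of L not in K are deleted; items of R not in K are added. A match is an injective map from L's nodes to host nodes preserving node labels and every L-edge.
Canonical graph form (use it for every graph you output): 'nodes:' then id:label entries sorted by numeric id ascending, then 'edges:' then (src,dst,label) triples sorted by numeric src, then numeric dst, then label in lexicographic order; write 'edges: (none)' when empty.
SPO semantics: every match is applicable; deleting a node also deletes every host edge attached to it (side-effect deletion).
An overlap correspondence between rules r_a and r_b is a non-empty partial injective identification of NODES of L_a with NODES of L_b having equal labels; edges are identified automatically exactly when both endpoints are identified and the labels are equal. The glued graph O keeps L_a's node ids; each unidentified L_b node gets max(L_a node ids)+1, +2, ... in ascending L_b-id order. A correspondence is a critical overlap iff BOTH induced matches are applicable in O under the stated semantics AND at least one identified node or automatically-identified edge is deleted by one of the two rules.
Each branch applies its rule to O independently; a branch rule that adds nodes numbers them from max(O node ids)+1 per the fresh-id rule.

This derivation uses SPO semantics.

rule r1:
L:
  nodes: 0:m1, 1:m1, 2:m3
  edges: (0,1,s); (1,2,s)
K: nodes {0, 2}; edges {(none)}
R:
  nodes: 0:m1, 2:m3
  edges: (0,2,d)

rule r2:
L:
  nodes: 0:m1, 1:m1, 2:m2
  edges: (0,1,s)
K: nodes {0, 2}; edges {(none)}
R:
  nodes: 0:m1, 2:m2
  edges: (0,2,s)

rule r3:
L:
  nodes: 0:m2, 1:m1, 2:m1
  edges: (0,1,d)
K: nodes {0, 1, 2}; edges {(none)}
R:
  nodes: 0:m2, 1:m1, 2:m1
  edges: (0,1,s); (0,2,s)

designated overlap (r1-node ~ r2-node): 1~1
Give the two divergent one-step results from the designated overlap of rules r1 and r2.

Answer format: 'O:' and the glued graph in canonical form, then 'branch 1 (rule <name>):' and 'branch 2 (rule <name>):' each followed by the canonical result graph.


O:
nodes: 0:m1, 1:m1, 2:m3, 3:m1, 4:m2
edges: (0,1,s); (1,2,s); (3,1,s)
branch 1 (rule r1):
nodes: 0:m1, 2:m3, 3:m1, 4:m2
edges: (0,2,d)
branch 2 (rule r2):
nodes: 0:m1, 2:m3, 3:m1, 4:m2
edges: (3,4,s)


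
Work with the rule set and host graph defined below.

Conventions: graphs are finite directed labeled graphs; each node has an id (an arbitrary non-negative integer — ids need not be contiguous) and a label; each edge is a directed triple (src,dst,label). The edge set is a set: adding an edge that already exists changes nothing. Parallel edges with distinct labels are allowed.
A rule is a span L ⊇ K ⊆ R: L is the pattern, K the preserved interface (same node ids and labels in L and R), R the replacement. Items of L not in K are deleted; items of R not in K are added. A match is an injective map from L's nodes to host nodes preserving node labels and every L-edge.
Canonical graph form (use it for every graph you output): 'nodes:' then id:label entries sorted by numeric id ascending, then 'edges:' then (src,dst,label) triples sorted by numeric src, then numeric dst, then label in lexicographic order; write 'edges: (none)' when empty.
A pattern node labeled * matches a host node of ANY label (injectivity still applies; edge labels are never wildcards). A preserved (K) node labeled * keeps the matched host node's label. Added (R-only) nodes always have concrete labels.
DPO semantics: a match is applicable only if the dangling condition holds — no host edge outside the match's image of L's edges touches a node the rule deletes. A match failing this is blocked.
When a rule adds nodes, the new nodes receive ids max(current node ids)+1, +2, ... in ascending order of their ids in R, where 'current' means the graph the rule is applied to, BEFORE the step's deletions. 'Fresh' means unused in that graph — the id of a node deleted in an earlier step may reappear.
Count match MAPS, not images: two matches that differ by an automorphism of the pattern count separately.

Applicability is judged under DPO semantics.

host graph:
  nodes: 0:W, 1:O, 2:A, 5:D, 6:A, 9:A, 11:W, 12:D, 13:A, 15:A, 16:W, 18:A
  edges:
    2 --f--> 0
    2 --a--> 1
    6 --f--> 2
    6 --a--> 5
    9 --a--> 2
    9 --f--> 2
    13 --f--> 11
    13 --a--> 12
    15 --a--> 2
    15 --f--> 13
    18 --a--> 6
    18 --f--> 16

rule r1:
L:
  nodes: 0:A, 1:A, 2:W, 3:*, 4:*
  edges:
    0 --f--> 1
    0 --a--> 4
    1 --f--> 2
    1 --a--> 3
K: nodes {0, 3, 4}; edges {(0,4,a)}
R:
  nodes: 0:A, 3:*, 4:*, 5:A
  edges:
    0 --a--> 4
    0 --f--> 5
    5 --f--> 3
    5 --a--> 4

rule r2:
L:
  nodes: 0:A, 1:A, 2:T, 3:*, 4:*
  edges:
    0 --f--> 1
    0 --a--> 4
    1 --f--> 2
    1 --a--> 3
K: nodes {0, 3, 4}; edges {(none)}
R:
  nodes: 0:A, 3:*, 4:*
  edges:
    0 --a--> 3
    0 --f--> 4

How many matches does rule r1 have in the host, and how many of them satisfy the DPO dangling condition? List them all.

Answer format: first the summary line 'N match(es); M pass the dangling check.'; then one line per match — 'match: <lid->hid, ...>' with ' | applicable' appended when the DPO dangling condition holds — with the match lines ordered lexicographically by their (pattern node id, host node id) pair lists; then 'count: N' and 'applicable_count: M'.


2 match(es); 1 pass the dangling check.
match: 0->6, 1->2, 2->0, 3->1, 4->5
match: 0->15, 1->13, 2->11, 3->12, 4->2 | applicable
count: 2
applicable_count: 1


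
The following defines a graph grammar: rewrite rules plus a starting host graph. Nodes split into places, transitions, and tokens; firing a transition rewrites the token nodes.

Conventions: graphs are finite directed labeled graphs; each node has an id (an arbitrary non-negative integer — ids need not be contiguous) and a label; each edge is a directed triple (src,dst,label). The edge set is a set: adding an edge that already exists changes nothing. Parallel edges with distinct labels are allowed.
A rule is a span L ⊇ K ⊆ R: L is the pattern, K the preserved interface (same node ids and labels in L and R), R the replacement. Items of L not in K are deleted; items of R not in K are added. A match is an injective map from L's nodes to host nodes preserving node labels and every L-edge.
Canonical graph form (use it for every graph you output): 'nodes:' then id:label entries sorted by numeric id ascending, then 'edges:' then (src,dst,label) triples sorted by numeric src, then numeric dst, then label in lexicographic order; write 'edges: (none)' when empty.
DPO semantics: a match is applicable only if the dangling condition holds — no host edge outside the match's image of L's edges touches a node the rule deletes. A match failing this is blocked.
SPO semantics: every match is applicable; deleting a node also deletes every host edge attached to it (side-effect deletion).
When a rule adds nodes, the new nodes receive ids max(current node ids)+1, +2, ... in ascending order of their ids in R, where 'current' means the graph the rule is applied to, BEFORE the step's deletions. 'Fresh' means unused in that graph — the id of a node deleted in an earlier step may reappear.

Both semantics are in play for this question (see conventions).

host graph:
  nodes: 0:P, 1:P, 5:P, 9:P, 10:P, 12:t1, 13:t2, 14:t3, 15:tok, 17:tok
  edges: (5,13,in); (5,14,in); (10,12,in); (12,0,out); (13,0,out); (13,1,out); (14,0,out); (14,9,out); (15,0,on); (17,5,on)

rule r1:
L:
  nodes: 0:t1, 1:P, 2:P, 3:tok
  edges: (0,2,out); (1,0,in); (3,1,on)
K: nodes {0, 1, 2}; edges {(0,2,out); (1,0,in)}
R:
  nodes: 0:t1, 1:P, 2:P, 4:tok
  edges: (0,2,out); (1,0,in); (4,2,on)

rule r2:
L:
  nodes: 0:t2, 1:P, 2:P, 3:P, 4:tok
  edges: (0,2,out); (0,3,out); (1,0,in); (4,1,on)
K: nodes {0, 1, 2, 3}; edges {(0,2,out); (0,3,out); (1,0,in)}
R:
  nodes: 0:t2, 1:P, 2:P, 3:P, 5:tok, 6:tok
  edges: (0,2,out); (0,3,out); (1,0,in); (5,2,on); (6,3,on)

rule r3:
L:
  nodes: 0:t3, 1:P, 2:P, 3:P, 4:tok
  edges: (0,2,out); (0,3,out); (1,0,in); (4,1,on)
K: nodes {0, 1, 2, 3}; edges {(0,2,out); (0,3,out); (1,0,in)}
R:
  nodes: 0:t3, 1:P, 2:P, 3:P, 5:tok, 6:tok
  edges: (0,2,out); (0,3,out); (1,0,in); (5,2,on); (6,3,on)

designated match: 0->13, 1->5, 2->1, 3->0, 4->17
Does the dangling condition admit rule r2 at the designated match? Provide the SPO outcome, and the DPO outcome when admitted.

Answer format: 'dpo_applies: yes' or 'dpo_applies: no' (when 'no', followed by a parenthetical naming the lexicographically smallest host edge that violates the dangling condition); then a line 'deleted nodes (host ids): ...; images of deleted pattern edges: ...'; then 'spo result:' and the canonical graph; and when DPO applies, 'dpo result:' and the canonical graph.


dpo_applies: yes
deleted nodes (host ids): 17; images of deleted pattern edges: (17,5,on)
spo result:
nodes: 0:P, 1:P, 5:P, 9:P, 10:P, 12:t1, 13:t2, 14:t3, 15:tok, 18:tok, 19:tok
edges: (5,13,in); (5,14,in); (10,12,in); (12,0,out); (13,0,out); (13,1,out); (14,0,out); (14,9,out); (15,0,on); (18,1,on); (19,0,on)
dpo result:
nodes: 0:P, 1:P, 5:P, 9:P, 10:P, 12:t1, 13:t2, 14:t3, 15:tok, 18:tok, 19:tok
edges: (5,13,in); (5,14,in); (10,12,in); (12,0,out); (13,0,out); (13,1,out); (14,0,out); (14,9,out); (15,0,on); (18,1,on); (19,0,on)


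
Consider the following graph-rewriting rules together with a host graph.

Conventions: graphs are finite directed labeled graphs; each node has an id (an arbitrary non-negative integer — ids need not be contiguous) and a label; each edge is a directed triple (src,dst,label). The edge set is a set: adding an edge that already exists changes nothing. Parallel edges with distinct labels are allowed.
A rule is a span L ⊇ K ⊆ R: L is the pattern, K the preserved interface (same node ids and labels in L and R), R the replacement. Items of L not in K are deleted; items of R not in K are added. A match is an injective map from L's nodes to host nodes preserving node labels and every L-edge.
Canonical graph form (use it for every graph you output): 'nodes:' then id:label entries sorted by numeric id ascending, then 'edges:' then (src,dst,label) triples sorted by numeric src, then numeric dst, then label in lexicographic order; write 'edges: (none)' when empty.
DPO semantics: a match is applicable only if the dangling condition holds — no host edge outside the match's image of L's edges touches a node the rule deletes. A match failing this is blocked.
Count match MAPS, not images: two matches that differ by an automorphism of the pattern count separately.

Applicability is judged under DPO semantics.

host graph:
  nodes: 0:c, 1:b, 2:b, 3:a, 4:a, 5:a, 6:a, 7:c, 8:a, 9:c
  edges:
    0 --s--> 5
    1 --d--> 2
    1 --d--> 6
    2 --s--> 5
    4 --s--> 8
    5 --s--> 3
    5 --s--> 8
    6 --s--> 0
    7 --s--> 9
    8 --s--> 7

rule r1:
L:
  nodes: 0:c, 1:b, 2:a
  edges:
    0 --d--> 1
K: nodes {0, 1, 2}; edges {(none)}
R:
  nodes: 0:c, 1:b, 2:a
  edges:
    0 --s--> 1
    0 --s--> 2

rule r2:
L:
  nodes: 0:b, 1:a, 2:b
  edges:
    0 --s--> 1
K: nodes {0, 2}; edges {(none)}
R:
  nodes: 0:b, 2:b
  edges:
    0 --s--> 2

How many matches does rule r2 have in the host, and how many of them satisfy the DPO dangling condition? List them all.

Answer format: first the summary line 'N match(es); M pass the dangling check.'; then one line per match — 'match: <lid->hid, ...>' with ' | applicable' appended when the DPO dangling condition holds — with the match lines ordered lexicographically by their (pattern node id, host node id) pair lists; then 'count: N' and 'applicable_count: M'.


1 match(es); 0 pass the dangling check.
match: 0->2, 1->5, 2->1
count: 1
applicable_count: 0


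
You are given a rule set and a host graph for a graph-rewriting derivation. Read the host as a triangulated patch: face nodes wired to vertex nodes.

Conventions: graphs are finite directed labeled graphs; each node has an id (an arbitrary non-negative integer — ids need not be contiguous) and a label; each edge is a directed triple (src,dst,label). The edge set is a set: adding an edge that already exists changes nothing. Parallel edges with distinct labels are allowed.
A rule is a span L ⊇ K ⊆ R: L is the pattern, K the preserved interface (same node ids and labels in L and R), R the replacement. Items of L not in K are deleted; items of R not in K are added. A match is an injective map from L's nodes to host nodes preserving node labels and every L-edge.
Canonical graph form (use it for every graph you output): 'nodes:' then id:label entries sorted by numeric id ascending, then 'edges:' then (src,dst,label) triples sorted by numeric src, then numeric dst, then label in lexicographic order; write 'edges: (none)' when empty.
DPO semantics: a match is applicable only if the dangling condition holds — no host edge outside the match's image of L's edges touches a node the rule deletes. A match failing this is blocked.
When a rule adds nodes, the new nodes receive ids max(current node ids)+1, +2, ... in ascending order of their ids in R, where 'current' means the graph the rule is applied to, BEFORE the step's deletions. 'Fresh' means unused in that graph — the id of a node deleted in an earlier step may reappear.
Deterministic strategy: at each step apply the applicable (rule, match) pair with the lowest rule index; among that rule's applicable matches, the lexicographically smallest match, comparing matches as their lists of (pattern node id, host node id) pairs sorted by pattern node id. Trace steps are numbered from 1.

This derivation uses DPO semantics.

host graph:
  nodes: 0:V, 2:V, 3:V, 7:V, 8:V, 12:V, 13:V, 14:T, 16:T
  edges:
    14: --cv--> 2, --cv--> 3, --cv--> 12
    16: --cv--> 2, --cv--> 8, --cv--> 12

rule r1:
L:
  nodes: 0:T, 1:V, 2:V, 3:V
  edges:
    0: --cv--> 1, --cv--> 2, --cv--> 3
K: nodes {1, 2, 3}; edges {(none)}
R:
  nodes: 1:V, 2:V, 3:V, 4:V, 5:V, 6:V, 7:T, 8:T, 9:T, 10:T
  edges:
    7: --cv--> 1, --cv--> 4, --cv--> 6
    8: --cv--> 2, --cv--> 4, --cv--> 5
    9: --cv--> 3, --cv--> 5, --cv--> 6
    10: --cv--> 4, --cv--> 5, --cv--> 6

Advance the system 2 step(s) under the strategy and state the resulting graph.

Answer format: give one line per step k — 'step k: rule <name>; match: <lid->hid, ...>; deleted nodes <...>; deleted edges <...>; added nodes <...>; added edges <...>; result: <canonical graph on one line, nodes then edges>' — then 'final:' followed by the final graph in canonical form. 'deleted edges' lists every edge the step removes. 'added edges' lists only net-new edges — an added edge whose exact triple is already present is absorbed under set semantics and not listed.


step 1: rule r1; match: 0->14, 1->2, 2->3, 3->12; deleted nodes 14; deleted edges (14,2,cv); (14,3,cv); (14,12,cv); added nodes 17, 18, 19, 20, 21, 22, 23; added edges (20,2,cv); (20,17,cv); (20,19,cv); (21,3,cv); (21,17,cv); (21,18,cv); (22,12,cv); (22,18,cv); (22,19,cv); (23,17,cv); (23,18,cv); (23,19,cv); result: nodes: 0:V, 2:V, 3:V, 7:V, 8:V, 12:V, 13:V, 16:T, 17:V, 18:V, 19:V, 20:T, 21:T, 22:T, 23:T edges: (16,2,cv); (16,8,cv); (16,12,cv); (20,2,cv); (20,17,cv); (20,19,cv); (21,3,cv); (21,17,cv); (21,18,cv); (22,12,cv); (22,18,cv); (22,19,cv); (23,17,cv); (23,18,cv); (23,19,cv)
step 2: rule r1; match: 0->16, 1->2, 2->8, 3->12; deleted nodes 16; deleted edges (16,2,cv); (16,8,cv); (16,12,cv); added nodes 24, 25, 26, 27, 28, 29, 30; added edges (27,2,cv); (27,24,cv); (27,26,cv); (28,8,cv); (28,24,cv); (28,25,cv); (29,12,cv); (29,25,cv); (29,26,cv); (30,24,cv); (30,25,cv); (30,26,cv); result: nodes: 0:V, 2:V, 3:V, 7:V, 8:V, 12:V, 13:V, 17:V, 18:V, 19:V, 20:T, 21:T, 22:T, 23:T, 24:V, 25:V, 26:V, 27:T, 28:T, 29:T, 30:T edges: (20,2,cv); (20,17,cv); (20,19,cv); (21,3,cv); (21,17,cv); (21,18,cv); (22,12,cv); (22,18,cv); (22,19,cv); (23,17,cv); (23,18,cv); (23,19,cv); (27,2,cv); (27,24,cv); (27,26,cv); (28,8,cv); (28,24,cv); (28,25,cv); (29,12,cv); (29,25,cv); (29,26,cv); (30,24,cv); (30,25,cv); (30,26,cv)
final:
nodes: 0:V, 2:V, 3:V, 7:V, 8:V, 12:V, 13:V, 17:V, 18:V, 19:V, 20:T, 21:T, 22:T, 23:T, 24:V, 25:V, 26:V, 27:T, 28:T, 29:T, 30:T
edges: (20,2,cv); (20,17,cv); (20,19,cv); (21,3,cv); (21,17,cv); (21,18,cv); (22,12,cv); (22,18,cv); (22,19,cv); (23,17,cv); (23,18,cv); (23,19,cv); (27,2,cv); (27,24,cv); (27,26,cv); (28,8,cv); (28,24,cv); (28,25,cv); (29,12,cv); (29,25,cv); (29,26,cv); (30,24,cv); (30,25,cv); (30,26,cv)


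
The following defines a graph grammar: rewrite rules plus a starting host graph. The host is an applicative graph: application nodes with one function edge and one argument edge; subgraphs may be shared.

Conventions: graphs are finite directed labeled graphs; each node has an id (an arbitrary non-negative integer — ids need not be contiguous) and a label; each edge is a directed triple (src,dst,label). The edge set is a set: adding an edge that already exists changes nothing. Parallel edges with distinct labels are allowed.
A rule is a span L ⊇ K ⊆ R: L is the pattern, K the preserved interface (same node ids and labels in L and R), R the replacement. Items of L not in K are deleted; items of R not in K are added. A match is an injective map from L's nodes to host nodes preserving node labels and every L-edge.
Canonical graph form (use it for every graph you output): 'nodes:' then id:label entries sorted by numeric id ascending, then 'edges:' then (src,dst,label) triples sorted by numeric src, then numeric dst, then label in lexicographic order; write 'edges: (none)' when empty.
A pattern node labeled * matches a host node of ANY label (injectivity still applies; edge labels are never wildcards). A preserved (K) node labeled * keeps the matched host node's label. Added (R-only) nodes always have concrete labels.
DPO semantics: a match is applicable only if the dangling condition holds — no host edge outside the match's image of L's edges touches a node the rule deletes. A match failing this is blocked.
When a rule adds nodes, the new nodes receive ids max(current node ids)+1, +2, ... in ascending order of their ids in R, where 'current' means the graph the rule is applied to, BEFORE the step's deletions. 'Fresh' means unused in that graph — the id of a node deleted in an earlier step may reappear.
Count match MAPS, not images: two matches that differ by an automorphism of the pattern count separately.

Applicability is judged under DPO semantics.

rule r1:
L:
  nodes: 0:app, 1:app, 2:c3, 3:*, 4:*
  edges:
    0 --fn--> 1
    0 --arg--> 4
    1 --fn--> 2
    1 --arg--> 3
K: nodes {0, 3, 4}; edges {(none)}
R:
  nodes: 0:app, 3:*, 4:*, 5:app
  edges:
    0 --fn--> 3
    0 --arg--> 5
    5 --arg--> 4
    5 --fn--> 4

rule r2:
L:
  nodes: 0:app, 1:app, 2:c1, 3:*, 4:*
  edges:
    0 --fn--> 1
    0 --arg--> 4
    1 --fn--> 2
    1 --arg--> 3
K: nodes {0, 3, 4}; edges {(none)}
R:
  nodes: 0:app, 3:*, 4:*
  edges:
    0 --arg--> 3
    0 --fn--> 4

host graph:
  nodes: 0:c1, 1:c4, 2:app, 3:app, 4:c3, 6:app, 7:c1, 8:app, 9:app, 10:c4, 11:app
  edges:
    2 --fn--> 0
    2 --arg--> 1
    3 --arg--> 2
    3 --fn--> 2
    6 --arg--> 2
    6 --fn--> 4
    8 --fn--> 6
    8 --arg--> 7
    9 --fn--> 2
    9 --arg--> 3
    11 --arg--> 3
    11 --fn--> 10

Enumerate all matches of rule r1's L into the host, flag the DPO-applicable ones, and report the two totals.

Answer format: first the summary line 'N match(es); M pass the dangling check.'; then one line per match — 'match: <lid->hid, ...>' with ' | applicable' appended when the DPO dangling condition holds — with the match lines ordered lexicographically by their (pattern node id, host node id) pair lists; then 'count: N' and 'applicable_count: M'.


1 match(es); 1 pass the dangling check.
match: 0->8, 1->6, 2->4, 3->2, 4->7 | applicable
count: 1
applicable_count: 1


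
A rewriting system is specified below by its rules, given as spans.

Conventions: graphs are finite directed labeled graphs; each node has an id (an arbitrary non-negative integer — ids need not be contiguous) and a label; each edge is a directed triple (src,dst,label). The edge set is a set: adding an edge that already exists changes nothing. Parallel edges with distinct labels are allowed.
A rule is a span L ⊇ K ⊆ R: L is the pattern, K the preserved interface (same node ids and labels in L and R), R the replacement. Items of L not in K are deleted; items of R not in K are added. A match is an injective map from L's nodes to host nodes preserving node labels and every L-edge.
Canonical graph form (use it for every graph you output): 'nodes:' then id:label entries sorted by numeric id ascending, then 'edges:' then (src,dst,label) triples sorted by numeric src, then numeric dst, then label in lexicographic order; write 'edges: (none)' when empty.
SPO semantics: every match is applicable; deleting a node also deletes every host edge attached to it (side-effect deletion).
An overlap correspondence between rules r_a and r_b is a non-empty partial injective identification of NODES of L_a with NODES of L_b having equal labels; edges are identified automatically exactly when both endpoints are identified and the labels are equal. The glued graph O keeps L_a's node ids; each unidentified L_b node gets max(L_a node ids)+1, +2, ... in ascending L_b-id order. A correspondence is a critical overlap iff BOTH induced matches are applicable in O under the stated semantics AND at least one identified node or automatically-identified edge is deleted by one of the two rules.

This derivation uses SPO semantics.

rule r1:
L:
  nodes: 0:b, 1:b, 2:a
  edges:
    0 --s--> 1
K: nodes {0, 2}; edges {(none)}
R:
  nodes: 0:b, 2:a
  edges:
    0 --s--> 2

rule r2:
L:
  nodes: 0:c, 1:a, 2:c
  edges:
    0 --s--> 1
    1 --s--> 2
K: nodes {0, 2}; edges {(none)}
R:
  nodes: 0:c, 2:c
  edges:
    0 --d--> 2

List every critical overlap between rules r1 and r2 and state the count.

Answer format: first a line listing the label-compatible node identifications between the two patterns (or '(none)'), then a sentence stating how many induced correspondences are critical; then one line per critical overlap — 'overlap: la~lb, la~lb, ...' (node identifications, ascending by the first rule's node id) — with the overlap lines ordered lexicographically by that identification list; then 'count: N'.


label-compatible node identifications between L(r1) and L(r2): 2~1
1 of the induced correspondences is a critical overlap of r1 and r2.
overlap: 2~1
count: 1


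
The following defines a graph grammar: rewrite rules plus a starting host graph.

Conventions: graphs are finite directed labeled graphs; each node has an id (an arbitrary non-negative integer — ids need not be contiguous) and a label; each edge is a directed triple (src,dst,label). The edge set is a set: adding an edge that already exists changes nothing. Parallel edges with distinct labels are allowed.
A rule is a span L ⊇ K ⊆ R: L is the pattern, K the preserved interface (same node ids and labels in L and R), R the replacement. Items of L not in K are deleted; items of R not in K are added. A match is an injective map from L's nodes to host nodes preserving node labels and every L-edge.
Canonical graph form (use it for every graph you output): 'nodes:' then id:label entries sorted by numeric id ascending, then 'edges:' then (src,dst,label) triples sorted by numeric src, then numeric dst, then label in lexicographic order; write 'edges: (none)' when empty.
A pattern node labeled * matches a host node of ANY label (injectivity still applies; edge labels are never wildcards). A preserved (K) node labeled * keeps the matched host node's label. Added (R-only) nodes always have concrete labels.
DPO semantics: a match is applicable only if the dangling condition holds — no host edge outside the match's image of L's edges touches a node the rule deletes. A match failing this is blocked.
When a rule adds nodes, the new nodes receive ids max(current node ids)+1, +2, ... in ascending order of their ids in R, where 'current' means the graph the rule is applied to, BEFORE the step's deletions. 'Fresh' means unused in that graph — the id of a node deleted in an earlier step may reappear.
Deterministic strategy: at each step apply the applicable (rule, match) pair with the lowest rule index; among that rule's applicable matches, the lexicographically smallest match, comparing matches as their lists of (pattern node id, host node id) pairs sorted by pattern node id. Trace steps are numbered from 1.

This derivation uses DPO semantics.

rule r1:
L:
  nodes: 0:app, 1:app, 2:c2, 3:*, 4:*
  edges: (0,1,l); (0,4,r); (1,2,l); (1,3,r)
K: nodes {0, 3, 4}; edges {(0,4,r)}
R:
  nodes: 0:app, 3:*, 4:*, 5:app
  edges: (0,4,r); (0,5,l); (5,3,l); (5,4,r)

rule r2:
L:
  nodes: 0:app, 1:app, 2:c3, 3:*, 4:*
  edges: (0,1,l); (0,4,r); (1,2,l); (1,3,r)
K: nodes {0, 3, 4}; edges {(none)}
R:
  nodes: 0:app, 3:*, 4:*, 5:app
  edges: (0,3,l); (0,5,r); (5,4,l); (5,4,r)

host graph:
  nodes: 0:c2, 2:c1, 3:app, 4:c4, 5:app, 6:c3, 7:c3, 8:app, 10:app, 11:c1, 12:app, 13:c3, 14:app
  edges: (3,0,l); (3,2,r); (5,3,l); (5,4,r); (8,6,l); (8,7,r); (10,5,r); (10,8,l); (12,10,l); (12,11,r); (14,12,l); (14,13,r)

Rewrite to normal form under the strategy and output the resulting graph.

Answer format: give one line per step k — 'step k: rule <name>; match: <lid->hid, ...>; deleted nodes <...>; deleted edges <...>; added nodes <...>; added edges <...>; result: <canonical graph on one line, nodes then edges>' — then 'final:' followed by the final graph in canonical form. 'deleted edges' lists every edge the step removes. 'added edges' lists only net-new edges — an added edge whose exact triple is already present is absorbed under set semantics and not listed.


step 1: rule r1; match: 0->5, 1->3, 2->0, 3->2, 4->4; deleted nodes 0, 3; deleted edges (3,0,l); (3,2,r); (5,3,l); added nodes 15; added edges (5,15,l); (15,2,l); (15,4,r); result: nodes: 2:c1, 4:c4, 5:app, 6:c3, 7:c3, 8:app, 10:app, 11:c1, 12:app, 13:c3, 14:app, 15:app edges: (5,4,r); (5,15,l); (8,6,l); (8,7,r); (10,5,r); (10,8,l); (12,10,l); (12,11,r); (14,12,l); (14,13,r); (15,2,l); (15,4,r)
step 2: rule r2; match: 0->10, 1->8, 2->6, 3->7, 4->5; deleted nodes 6, 8; deleted edges (8,6,l); (8,7,r); (10,5,r); (10,8,l); added nodes 16; added edges (10,7,l); (10,16,r); (16,5,l); (16,5,r); result: nodes: 2:c1, 4:c4, 5:app, 7:c3, 10:app, 11:c1, 12:app, 13:c3, 14:app, 15:app, 16:app edges: (5,4,r); (5,15,l); (10,7,l); (10,16,r); (12,10,l); (12,11,r); (14,12,l); (14,13,r); (15,2,l); (15,4,r); (16,5,l); (16,5,r)
step 3: rule r2; match: 0->12, 1->10, 2->7, 3->16, 4->11; deleted nodes 7, 10; deleted edges (10,7,l); (10,16,r); (12,10,l); (12,11,r); added nodes 17; added edges (12,16,l); (12,17,r); (17,11,l); (17,11,r); result: nodes: 2:c1, 4:c4, 5:app, 11:c1, 12:app, 13:c3, 14:app, 15:app, 16:app, 17:app edges: (5,4,r); (5,15,l); (12,16,l); (12,17,r); (14,12,l); (14,13,r); (15,2,l); (15,4,r); (16,5,l); (16,5,r); (17,11,l); (17,11,r)
final:
nodes: 2:c1, 4:c4, 5:app, 11:c1, 12:app, 13:c3, 14:app, 15:app, 16:app, 17:app
edges: (5,4,r); (5,15,l); (12,16,l); (12,17,r); (14,12,l); (14,13,r); (15,2,l); (15,4,r); (16,5,l); (16,5,r); (17,11,l); (17,11,r)


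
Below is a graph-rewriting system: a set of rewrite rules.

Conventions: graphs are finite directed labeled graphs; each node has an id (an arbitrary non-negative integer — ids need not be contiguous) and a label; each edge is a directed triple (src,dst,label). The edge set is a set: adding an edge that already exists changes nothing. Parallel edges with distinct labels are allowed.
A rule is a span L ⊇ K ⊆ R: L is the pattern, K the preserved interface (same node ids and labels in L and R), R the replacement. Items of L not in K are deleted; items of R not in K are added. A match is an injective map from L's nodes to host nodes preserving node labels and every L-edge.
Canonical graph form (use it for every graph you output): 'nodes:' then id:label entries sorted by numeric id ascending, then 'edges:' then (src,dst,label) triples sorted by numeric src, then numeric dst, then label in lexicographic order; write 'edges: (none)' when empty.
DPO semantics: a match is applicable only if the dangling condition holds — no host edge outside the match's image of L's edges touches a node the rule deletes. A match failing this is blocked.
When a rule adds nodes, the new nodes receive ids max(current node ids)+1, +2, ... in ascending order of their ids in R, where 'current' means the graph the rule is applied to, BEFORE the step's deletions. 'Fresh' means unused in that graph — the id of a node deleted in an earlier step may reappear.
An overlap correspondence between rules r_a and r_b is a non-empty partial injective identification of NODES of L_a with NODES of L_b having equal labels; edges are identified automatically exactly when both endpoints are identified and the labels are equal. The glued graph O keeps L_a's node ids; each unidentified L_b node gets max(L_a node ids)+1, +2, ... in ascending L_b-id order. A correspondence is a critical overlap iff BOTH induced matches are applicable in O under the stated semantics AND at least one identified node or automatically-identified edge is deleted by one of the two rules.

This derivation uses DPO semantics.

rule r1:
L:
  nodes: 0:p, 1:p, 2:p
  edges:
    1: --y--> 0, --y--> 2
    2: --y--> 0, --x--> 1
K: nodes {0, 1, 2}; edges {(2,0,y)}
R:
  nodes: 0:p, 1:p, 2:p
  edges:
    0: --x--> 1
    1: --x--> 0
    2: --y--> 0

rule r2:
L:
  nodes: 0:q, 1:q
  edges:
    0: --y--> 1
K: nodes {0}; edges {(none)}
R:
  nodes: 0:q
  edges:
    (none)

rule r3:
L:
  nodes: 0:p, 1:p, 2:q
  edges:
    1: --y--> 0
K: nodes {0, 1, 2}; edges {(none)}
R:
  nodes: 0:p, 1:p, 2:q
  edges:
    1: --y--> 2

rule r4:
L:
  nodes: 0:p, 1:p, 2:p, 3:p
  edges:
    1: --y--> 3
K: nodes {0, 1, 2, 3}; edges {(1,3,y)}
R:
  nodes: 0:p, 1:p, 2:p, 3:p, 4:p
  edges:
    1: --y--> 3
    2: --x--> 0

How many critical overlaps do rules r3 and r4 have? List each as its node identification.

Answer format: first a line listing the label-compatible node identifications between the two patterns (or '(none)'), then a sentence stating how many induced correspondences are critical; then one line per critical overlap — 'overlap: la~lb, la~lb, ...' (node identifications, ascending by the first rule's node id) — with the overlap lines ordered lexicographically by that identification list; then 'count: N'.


label-compatible node identifications between L(r3) and L(r4): 0~0, 0~1, 0~2, 0~3, 1~0, 1~1, 1~2, 1~3
1 of the induced correspondences is a critical overlap of r3 and r4.
overlap: 0~3, 1~1
count: 1


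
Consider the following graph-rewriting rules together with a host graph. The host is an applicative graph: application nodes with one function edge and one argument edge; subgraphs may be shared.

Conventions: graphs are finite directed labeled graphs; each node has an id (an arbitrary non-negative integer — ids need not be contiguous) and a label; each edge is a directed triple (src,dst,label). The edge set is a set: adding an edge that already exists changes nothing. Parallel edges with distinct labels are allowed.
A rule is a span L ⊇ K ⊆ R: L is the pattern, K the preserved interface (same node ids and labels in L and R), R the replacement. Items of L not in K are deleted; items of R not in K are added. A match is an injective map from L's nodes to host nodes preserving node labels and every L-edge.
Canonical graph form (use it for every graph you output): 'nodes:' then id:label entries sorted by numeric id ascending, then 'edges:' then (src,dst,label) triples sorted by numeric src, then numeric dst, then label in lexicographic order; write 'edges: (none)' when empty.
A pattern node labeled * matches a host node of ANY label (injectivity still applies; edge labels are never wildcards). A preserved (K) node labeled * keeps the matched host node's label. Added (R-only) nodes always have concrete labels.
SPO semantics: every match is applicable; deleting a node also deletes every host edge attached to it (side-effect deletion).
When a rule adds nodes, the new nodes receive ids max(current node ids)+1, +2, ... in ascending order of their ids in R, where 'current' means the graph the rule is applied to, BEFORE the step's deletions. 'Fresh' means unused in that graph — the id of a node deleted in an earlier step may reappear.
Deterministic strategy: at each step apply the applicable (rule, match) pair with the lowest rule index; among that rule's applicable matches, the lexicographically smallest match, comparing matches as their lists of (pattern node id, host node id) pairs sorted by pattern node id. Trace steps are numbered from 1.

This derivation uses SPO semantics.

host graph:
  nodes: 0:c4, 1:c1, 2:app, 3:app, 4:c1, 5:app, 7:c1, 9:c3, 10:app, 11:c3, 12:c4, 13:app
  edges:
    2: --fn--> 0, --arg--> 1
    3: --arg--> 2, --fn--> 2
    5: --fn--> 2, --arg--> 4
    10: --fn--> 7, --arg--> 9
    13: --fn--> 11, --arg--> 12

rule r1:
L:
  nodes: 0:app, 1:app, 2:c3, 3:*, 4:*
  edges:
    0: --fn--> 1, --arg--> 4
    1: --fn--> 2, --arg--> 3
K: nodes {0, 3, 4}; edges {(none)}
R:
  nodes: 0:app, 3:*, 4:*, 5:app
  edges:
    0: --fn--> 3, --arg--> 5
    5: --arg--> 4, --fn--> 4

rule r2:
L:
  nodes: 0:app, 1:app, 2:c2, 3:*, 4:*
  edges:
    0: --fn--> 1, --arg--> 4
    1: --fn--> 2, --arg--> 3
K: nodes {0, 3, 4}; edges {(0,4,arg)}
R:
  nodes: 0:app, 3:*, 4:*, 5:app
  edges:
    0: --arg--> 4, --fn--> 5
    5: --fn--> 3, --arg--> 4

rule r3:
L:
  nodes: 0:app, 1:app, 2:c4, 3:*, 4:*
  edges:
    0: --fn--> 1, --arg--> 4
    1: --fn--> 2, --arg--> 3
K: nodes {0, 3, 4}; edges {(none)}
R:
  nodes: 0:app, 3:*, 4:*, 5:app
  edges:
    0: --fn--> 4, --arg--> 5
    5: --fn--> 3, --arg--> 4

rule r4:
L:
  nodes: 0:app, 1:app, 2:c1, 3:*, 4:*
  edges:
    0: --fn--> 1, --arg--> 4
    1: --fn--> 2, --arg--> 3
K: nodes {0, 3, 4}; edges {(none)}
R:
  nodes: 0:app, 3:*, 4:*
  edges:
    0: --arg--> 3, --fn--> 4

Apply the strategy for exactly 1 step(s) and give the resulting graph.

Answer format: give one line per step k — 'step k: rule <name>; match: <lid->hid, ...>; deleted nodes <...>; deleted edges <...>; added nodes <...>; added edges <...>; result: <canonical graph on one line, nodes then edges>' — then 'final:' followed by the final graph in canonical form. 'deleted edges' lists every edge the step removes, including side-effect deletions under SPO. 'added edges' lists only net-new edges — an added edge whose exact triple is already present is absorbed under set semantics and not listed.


step 1: rule r3; match: 0->5, 1->2, 2->0, 3->1, 4->4; deleted nodes 0, 2; deleted edges (2,0,fn); (2,1,arg); (3,2,arg); (3,2,fn); (5,2,fn); (5,4,arg); added nodes 14; added edges (5,4,fn); (5,14,arg); (14,1,fn); (14,4,arg); result: nodes: 1:c1, 3:app, 4:c1, 5:app, 7:c1, 9:c3, 10:app, 11:c3, 12:c4, 13:app, 14:app edges: (5,4,fn); (5,14,arg); (10,7,fn); (10,9,arg); (13,11,fn); (13,12,arg); (14,1,fn); (14,4,arg)
final:
nodes: 1:c1, 3:app, 4:c1, 5:app, 7:c1, 9:c3, 10:app, 11:c3, 12:c4, 13:app, 14:app
edges: (5,4,fn); (5,14,arg); (10,7,fn); (10,9,arg); (13,11,fn); (13,12,arg); (14,1,fn); (14,4,arg)


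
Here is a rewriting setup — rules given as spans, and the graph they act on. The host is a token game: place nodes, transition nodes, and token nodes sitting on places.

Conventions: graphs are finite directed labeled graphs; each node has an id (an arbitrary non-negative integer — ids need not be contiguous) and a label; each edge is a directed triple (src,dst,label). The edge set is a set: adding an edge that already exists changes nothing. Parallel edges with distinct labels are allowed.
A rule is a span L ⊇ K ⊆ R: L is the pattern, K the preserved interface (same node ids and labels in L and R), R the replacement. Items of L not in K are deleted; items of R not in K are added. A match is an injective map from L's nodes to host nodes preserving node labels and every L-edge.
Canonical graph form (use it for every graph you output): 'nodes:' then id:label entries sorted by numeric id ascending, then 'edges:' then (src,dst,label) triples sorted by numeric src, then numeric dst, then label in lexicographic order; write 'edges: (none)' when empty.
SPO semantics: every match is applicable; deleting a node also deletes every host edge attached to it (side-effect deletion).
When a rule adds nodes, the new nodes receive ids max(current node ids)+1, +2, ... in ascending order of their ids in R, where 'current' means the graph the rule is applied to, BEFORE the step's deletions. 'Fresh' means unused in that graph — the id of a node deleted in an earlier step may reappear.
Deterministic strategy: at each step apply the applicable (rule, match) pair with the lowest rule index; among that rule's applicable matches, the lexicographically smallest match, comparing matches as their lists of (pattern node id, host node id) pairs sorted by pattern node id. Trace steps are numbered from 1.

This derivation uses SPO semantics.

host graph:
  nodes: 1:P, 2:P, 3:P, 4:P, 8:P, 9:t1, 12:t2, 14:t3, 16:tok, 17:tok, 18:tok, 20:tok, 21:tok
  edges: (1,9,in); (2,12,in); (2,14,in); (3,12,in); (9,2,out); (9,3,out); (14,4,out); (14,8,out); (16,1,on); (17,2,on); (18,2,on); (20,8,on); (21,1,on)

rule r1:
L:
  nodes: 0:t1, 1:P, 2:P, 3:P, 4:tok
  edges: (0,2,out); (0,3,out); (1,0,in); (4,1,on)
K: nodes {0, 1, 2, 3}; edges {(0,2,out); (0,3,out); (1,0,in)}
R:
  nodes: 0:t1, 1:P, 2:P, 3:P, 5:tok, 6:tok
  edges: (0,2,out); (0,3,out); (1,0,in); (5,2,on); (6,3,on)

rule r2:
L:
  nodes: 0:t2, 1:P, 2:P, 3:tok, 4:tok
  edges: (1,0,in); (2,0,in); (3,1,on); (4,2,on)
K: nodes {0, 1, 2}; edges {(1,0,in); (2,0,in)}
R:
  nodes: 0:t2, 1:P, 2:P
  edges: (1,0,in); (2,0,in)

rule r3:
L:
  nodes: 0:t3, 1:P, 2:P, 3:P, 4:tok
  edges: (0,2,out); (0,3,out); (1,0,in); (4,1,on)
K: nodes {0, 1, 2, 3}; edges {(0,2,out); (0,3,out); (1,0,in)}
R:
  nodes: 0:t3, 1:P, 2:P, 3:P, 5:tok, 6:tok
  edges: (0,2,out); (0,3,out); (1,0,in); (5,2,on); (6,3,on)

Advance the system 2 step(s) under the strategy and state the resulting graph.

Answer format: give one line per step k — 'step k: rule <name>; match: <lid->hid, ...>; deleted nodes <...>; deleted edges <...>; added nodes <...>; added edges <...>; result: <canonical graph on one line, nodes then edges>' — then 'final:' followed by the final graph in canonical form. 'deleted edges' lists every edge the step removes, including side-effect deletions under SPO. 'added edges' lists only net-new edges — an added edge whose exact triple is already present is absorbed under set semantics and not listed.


step 1: rule r1; match: 0->9, 1->1, 2->2, 3->3, 4->16; deleted nodes 16; deleted edges (16,1,on); added nodes 22, 23; added edges (22,2,on); (23,3,on); result: nodes: 1:P, 2:P, 3:P, 4:P, 8:P, 9:t1, 12:t2, 14:t3, 17:tok, 18:tok, 20:tok, 21:tok, 22:tok, 23:tok edges: (1,9,in); (2,12,in); (2,14,in); (3,12,in); (9,2,out); (9,3,out); (14,4,out); (14,8,out); (17,2,on); (18,2,on); (20,8,on); (21,1,on); (22,2,on); (23,3,on)
step 2: rule r1; match: 0->9, 1->1, 2->2, 3->3, 4->21; deleted nodes 21; deleted edges (21,1,on); added nodes 24, 25; added edges (24,2,on); (25,3,on); result: nodes: 1:P, 2:P, 3:P, 4:P, 8:P, 9:t1, 12:t2, 14:t3, 17:tok, 18:tok, 20:tok, 22:tok, 23:tok, 24:tok, 25:tok edges: (1,9,in); (2,12,in); (2,14,in); (3,12,in); (9,2,out); (9,3,out); (14,4,out); (14,8,out); (17,2,on); (18,2,on); (20,8,on); (22,2,on); (23,3,on); (24,2,on); (25,3,on)
final:
nodes: 1:P, 2:P, 3:P, 4:P, 8:P, 9:t1, 12:t2, 14:t3, 17:tok, 18:tok, 20:tok, 22:tok, 23:tok, 24:tok, 25:tok
edges: (1,9,in); (2,12,in); (2,14,in); (3,12,in); (9,2,out); (9,3,out); (14,4,out); (14,8,out); (17,2,on); (18,2,on); (20,8,on); (22,2,on); (23,3,on); (24,2,on); (25,3,on)


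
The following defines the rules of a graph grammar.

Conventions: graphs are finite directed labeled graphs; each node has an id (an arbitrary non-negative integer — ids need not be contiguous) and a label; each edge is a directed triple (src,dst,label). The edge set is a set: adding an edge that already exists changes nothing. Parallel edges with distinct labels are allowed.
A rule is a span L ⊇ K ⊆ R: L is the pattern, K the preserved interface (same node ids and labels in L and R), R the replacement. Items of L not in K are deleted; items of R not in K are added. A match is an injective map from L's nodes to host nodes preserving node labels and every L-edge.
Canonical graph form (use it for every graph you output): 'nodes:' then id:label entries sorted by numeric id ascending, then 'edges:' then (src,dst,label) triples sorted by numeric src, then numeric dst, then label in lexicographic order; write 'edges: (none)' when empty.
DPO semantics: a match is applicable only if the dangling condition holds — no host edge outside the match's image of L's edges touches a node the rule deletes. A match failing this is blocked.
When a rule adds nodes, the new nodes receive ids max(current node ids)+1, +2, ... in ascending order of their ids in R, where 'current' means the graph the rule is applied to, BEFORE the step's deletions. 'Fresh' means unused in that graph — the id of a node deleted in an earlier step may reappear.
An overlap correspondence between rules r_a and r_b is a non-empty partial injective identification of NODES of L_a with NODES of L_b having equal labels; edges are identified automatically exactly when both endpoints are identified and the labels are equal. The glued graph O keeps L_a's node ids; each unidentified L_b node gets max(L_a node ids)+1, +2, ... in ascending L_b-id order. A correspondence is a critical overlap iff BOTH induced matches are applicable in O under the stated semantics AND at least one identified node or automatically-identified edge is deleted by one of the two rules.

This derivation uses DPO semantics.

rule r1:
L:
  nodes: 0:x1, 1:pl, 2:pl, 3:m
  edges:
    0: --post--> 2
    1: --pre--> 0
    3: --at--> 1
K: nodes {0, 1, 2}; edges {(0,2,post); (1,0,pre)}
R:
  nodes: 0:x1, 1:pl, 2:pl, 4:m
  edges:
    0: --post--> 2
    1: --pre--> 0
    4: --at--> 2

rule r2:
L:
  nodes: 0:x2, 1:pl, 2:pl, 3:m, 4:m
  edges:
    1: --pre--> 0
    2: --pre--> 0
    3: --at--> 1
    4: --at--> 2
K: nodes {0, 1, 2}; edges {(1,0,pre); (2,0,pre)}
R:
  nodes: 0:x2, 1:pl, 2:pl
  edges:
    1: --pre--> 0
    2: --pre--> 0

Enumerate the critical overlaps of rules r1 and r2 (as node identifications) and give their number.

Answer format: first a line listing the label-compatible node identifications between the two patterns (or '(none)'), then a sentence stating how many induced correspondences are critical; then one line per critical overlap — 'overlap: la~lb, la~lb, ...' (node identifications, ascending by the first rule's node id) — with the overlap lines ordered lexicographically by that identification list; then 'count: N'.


label-compatible node identifications between L(r1) and L(r2): 1~1, 1~2, 2~1, 2~2, 3~3, 3~4
4 of the induced correspondences are critical overlaps of r1 and r2.
overlap: 1~1, 2~2, 3~3
overlap: 1~1, 3~3
overlap: 1~2, 2~1, 3~4
overlap: 1~2, 3~4
count: 4
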